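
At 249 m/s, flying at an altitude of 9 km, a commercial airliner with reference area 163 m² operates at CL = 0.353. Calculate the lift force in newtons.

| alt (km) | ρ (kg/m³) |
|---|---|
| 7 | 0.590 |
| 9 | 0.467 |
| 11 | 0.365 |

L = 8.33×10^5 N

At 9 km, from the table: ρ = 0.467 kg/m³.
Dynamic pressure q = ½ρv² = ½ × 0.467 × 249² = 14480 Pa.
L = q·S·CL = 14480 × 163 × 0.353 = 8.33×10^5 N ≈ 833 kN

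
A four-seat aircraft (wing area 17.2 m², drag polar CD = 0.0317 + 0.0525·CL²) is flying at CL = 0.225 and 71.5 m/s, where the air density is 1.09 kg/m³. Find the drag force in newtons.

D = 1650 N

CD = 0.0317 + 0.0525 × 0.225² = 0.03436
D = ½ρv²S·CD = ½ × 1.09 × 71.5² × 17.2 × 0.03436 = 1650 N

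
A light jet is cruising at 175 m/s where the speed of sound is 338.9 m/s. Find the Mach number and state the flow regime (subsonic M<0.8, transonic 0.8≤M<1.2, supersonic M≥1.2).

M = 0.516 (subsonic)

M = v/a = 175 / 338.9 = 0.516
M = 0.516 → subsonic.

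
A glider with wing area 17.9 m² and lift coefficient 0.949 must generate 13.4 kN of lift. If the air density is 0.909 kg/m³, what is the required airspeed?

L = ½ρv²S·CL ⇒ v = √(2L/(ρ·S·CL))
v = √(2 × 13400 / (0.909 × 17.9 × 0.949)) = √1736 = 41.7 m/s

v = 41.7 m/s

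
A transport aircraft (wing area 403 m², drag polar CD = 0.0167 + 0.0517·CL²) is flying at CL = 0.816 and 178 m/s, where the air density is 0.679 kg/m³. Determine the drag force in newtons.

D = 2.22×10^5 N

CD = 0.0167 + 0.0517 × 0.816² = 0.05112
D = ½ρv²S·CD = ½ × 0.679 × 178² × 403 × 0.05112 = 2.22×10^5 N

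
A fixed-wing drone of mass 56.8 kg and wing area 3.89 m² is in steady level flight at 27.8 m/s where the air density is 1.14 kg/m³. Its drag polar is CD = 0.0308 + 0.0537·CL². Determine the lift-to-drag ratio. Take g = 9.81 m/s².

L/D = 8.91

In steady level flight, lift balances weight: W = mg = 56.8 × 9.81 = 557.21 N.
Dynamic pressure q = 0.5 × 1.14 × 27.8² = 440.5 Pa.
CL = 2W/(ρv²S) = 2×557.21/(1.14×27.8²×3.89) = 0.3252.
CD = 0.0308 + 0.0537 × 0.3252² = 0.03648.
L/D = CL/CD = 0.3252 / 0.03648 = 8.91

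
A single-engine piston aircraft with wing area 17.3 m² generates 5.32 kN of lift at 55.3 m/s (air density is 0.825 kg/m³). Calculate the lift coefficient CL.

CL = 0.244

From L = ½ρv²S·CL, rearranging gives CL = 2L/(ρv²S).
CL = 2 × 5320 / (0.825 × 55.3² × 17.3) = 0.244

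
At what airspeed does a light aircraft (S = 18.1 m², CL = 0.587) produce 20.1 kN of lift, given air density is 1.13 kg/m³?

v = 57.9 m/s

L = ½ρv²S·CL ⇒ v = √(2L/(ρ·S·CL))
v = √(2 × 20100 / (1.13 × 18.1 × 0.587)) = √3348 = 57.9 m/s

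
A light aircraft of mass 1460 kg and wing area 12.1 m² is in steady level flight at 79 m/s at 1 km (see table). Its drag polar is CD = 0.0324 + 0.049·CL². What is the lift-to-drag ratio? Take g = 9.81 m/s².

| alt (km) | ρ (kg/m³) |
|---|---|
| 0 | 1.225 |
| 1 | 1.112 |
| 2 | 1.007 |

L/D = 8.95

At 1 km, from the table: ρ = 1.112 kg/m³.
Level flight ⇒ L = W = m·g = 1460 × 9.81 = 14323 N.
Dynamic pressure q = 0.5 × 1.112 × 79² = 3470 Pa.
Required CL = L/(qS) = 14323/(3470·12.1) = 0.3411.
CD = 0.0324 + 0.049 × 0.3411² = 0.0381.
L/D = CL/CD = 0.3411 / 0.0381 = 8.95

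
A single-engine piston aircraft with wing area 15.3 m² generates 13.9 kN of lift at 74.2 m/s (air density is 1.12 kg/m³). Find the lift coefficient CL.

CL = 0.295

From L = ½ρv²S·CL, rearranging gives CL = 2L/(ρv²S).
CL = 2 × 13900 / (1.12 × 74.2² × 15.3) = 0.295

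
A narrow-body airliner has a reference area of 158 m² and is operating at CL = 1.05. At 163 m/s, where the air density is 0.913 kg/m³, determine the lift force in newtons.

L = 2.01×10^6 N

L = ½ρv²S·CL = ½ × 0.913 × 163² × 158 × 1.05 = 2.01×10^6 N ≈ 2010 kN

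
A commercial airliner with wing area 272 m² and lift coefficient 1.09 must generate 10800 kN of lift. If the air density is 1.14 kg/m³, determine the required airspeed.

L = ½ρv²S·CL ⇒ v = √(2L/(ρ·S·CL))
v = √(2 × 1.08×10^7 / (1.14 × 272 × 1.09)) = √63910 = 253 m/s

v = 253 m/s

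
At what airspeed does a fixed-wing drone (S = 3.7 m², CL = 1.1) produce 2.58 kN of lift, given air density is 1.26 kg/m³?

v = 31.7 m/s

L = ½ρv²S·CL ⇒ v = √(2L/(ρ·S·CL))
v = √(2 × 2580 / (1.26 × 3.7 × 1.1)) = √1006 = 31.7 m/s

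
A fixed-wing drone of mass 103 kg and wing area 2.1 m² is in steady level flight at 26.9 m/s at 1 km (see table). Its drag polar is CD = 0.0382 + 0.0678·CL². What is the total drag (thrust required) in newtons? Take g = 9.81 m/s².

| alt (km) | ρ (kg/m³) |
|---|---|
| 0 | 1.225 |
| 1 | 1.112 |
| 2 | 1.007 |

At 1 km, from the table: ρ = 1.112 kg/m³.
In steady level flight, lift balances weight: W = mg = 103 × 9.81 = 1010.4 N.
Dynamic pressure q = 0.5 × 1.112 × 26.9² = 402.3 Pa.
Required CL = L/(qS) = 1010.4/(402.3·2.1) = 1.196.
CD = 0.0382 + 0.0678 × 1.196² = 0.1352.
D = q·S·CD = 402.3 × 2.1 × 0.1352 = 114.2 N

D = 114 N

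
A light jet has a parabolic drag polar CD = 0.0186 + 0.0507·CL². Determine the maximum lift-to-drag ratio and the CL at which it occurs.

(L/D)max = 16.3, at CL = 0.606

For CD = CD0 + K·CL², (L/D)max occurs at CL* = √(CD0/K) and equals 1/(2√(K·CD0)).
(L/D)max = 1/(2√(0.0507 × 0.0186)) = 1/(2 × 0.03071) = 16.3
CL* = √(0.0186/0.0507) = 0.606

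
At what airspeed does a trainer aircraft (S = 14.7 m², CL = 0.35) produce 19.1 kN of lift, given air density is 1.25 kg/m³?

v = 77.1 m/s

L = ½ρv²S·CL ⇒ v = √(2L/(ρ·S·CL))
v = √(2 × 19100 / (1.25 × 14.7 × 0.35)) = √5940 = 77.1 m/s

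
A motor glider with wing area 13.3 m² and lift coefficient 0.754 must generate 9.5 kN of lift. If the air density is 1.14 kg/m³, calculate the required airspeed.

v = 40.8 m/s

L = ½ρv²S·CL ⇒ v = √(2L/(ρ·S·CL))
v = √(2 × 9500 / (1.14 × 13.3 × 0.754)) = √1662 = 40.8 m/s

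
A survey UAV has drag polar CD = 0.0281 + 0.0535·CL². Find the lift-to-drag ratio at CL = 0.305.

CD = 0.0281 + 0.0535 × 0.305² = 0.03308
L/D = CL/CD = 0.305 / 0.03308 = 9.22

L/D = 9.22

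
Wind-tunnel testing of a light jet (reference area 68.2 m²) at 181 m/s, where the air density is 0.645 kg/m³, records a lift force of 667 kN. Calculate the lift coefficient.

CL = 0.926

From L = ½ρv²S·CL, rearranging gives CL = 2L/(ρv²S).
CL = 2 × 6.67×10^5 / (0.645 × 181² × 68.2) = 0.926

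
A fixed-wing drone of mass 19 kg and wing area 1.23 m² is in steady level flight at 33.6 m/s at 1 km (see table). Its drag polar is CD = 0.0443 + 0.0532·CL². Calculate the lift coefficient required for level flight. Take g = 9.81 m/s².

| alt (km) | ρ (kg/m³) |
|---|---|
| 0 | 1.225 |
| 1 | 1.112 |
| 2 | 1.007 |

CL = 0.241

At 1 km, from the table: ρ = 1.112 kg/m³.
In steady level flight, lift balances weight: W = mg = 19 × 9.81 = 186.39 N.
Dynamic pressure q = 0.5 × 1.112 × 33.6² = 627.7 Pa.
Required CL = L/(qS) = 186.39/(627.7·1.23) = 0.2414.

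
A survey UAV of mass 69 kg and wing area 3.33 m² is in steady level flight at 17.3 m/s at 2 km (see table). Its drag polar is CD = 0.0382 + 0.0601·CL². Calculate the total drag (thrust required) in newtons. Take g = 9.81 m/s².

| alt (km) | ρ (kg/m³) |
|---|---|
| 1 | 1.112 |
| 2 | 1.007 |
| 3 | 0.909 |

D = 74 N

At 2 km, from the table: ρ = 1.007 kg/m³.
Level flight ⇒ L = W = m·g = 69 × 9.81 = 676.89 N.
q = ½ρv² = ½ × 1.007 × 17.3² = 150.7 Pa.
Required CL = L/(qS) = 676.89/(150.7·3.33) = 1.349.
CD = 0.0382 + 0.0601 × 1.349² = 0.1476.
D = q·S·CD = 150.7 × 3.33 × 0.1476 = 74.04 N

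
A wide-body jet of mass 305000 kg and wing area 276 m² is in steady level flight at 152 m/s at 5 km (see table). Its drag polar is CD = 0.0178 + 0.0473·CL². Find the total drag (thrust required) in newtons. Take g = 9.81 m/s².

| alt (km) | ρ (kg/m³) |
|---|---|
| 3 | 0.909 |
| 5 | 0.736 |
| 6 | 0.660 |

D = 2.22×10^5 N

At 5 km, from the table: ρ = 0.736 kg/m³.
In steady level flight, lift balances weight: W = mg = 305000 × 9.81 = 2.992×10^6 N.
Dynamic pressure q = 0.5 × 0.736 × 152² = 8502 Pa.
Required CL = L/(qS) = 2.992×10^6/(8502·276) = 1.275.
CD = 0.0178 + 0.0473 × 1.275² = 0.0947.
D = q·S·CD = 8502 × 276 × 0.0947 = 2.222×10^5 N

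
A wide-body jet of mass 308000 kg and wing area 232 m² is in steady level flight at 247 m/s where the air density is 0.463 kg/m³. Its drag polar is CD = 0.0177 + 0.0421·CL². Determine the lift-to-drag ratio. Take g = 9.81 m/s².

Weight W = mg = 308000 × 9.81 = 3.0215×10^6 N; in level flight L = W.
q = ½ρv² = ½ × 0.463 × 247² = 14120 Pa.
Required CL = L/(qS) = 3.0215×10^6/(14120·232) = 0.9221.
CD = 0.0177 + 0.0421 × 0.9221² = 0.0535.
L/D = CL/CD = 0.9221 / 0.0535 = 17.2

L/D = 17.2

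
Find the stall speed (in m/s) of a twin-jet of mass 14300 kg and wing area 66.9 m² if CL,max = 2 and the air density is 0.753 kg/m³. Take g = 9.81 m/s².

At stall, lift equals weight: L = W = m·g = 14300 × 9.81 = 1.403×10^5 N.
V_stall = √(2W/(ρ·S·CL,max)) = √(2 × 1.403×10^5 / (0.753 × 66.9 × 2))
V_stall = √2785 = 52.8 m/s

V_stall = 52.8 m/s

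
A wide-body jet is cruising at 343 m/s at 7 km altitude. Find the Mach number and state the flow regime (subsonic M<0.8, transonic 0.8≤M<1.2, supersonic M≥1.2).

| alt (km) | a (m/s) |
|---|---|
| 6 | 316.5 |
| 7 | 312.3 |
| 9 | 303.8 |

At 7 km, from the table: a = 312.3 m/s.
M = v/a = 343 / 312.3 = 1.1
M = 1.1 → transonic.

M = 1.1 (transonic)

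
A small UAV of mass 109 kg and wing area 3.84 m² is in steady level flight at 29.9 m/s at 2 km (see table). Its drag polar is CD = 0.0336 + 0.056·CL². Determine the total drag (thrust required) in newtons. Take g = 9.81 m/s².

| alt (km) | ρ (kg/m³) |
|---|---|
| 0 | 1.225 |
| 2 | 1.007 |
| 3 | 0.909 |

At 2 km, from the table: ρ = 1.007 kg/m³.
Level flight ⇒ L = W = m·g = 109 × 9.81 = 1069.3 N.
q = ½ρv² = ½ × 1.007 × 29.9² = 450.1 Pa.
CL = 2W/(ρv²S) = 2×1069.3/(1.007×29.9²×3.84) = 0.6186.
CD = 0.0336 + 0.056 × 0.6186² = 0.05503.
D = q·S·CD = 450.1 × 3.84 × 0.05503 = 95.12 N

D = 95.1 N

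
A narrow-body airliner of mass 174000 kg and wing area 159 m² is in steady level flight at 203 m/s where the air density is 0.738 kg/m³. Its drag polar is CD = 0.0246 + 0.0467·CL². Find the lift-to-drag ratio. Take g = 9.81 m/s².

L/D = 14.7

Weight W = mg = 174000 × 9.81 = 1.7069×10^6 N; in level flight L = W.
Dynamic pressure q = 0.5 × 0.738 × 203² = 15210 Pa.
Required CL = L/(qS) = 1.7069×10^6/(15210·159) = 0.706.
CD = 0.0246 + 0.0467 × 0.706² = 0.04788.
L/D = CL/CD = 0.706 / 0.04788 = 14.7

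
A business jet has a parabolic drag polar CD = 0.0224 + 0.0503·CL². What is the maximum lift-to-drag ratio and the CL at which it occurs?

For CD = CD0 + K·CL², (L/D)max occurs at CL* = √(CD0/K) and equals 1/(2√(K·CD0)).
(L/D)max = 1/(2√(0.0503 × 0.0224)) = 1/(2 × 0.03357) = 14.9
CL* = √(0.0224/0.0503) = 0.667

(L/D)max = 14.9, at CL = 0.667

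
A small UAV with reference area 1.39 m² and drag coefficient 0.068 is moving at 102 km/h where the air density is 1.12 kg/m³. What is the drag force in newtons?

D = 42.5 N

Convert speed: v = 102 km/h ÷ 3.6 = 28.33 m/s.
Dynamic pressure q = ½ρv² = ½ × 1.12 × 28.33² = 449.6 Pa.
D = q·S·CD = 449.6 × 1.39 × 0.068 = 42.5 N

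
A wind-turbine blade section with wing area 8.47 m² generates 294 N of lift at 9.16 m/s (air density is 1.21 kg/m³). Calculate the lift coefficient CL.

From L = ½ρv²S·CL, rearranging gives CL = 2L/(ρv²S).
CL = 2 × 294 / (1.21 × 9.16² × 8.47) = 0.684

CL = 0.684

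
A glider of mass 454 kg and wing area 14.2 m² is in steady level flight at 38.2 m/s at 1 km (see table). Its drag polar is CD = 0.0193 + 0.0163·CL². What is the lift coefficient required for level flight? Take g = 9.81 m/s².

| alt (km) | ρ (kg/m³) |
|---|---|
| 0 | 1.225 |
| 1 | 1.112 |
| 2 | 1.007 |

At 1 km, from the table: ρ = 1.112 kg/m³.
In steady level flight, lift balances weight: W = mg = 454 × 9.81 = 4453.7 N.
q = ½ρv² = ½ × 1.112 × 38.2² = 811.3 Pa.
CL = 2W/(ρv²S) = 2×4453.7/(1.112×38.2²×14.2) = 0.3866.

CL = 0.387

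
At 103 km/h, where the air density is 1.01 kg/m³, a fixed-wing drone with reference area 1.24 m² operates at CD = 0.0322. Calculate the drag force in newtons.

D = 16.5 N

Convert speed: v = 103 km/h ÷ 3.6 = 28.61 m/s.
D = ½ρv²S·CD = ½ × 1.01 × 28.61² × 1.24 × 0.0322 = 16.5 N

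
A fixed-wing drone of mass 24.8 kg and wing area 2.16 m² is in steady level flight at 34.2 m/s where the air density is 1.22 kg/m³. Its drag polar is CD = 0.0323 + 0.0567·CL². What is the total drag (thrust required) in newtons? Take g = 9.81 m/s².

Level flight ⇒ L = W = m·g = 24.8 × 9.81 = 243.29 N.
Dynamic pressure q = 0.5 × 1.22 × 34.2² = 713.5 Pa.
CL = W/(q·S) = 243.29 / (713.5 × 2.16) = 0.1579.
CD = 0.0323 + 0.0567 × 0.1579² = 0.03371.
D = q·S·CD = 713.5 × 2.16 × 0.03371 = 51.96 N

D = 52 N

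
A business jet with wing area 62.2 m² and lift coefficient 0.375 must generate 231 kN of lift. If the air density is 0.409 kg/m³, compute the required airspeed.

L = ½ρv²S·CL ⇒ v = √(2L/(ρ·S·CL))
v = √(2 × 2.31×10^5 / (0.409 × 62.2 × 0.375)) = √48430 = 220 m/s

v = 220 m/s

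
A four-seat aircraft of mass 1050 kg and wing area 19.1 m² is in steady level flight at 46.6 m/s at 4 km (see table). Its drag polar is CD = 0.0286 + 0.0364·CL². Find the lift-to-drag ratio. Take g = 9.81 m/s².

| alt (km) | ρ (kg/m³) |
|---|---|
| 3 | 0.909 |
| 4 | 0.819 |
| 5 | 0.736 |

At 4 km, from the table: ρ = 0.819 kg/m³.
Weight W = mg = 1050 × 9.81 = 10300 N; in level flight L = W.
Dynamic pressure q = 0.5 × 0.819 × 46.6² = 889.3 Pa.
CL = 2W/(ρv²S) = 2×10300/(0.819×46.6²×19.1) = 0.6065.
CD = 0.0286 + 0.0364 × 0.6065² = 0.04199.
L/D = CL/CD = 0.6065 / 0.04199 = 14.4

L/D = 14.4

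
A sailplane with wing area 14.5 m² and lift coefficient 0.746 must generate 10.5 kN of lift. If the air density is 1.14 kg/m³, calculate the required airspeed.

v = 41.3 m/s

L = ½ρv²S·CL ⇒ v = √(2L/(ρ·S·CL))
v = √(2 × 10500 / (1.14 × 14.5 × 0.746)) = √1703 = 41.3 m/s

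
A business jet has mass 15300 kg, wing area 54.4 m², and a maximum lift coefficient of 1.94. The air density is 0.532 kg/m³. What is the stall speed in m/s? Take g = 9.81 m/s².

Stall occurs when L = W at CL,max. W = mg = 15300 × 9.81 = 1.501×10^5 N.
V_stall = √(2W/(ρ·S·CL,max)) = √(2 × 1.501×10^5 / (0.532 × 54.4 × 1.94))
V_stall = √5347 = 73.1 m/s

V_stall = 73.1 m/s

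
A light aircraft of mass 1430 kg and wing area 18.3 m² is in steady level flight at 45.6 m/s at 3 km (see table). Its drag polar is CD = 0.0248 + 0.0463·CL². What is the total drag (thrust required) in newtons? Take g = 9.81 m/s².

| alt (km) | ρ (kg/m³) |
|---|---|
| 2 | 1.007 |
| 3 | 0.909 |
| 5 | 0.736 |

D = 956 N

At 3 km, from the table: ρ = 0.909 kg/m³.
Weight W = mg = 1430 × 9.81 = 14028 N; in level flight L = W.
q = ½ρv² = ½ × 0.909 × 45.6² = 945.1 Pa.
Required CL = L/(qS) = 14028/(945.1·18.3) = 0.8111.
CD = 0.0248 + 0.0463 × 0.8111² = 0.05526.
D = q·S·CD = 945.1 × 18.3 × 0.05526 = 955.7 N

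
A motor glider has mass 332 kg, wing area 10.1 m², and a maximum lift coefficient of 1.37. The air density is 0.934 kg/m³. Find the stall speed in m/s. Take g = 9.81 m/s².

Weight W = mg = 332 × 9.81 = 3257 N.
V_stall = √(2W/(ρ·S·CL,max)) = √(2 × 3257 / (0.934 × 10.1 × 1.37))
V_stall = √504 = 22.5 m/s

V_stall = 22.5 m/s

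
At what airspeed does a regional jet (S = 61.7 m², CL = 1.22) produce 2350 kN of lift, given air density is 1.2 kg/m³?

L = ½ρv²S·CL ⇒ v = √(2L/(ρ·S·CL))
v = √(2 × 2.35×10^6 / (1.2 × 61.7 × 1.22)) = √52030 = 228 m/s

v = 228 m/s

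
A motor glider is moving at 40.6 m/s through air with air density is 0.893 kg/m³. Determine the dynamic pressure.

q = ½ρv² = ½ × 0.893 × 40.6² = 736 Pa

q = 736 Pa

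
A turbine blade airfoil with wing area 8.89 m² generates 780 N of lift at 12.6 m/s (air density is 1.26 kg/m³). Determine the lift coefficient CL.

From L = ½ρv²S·CL, rearranging gives CL = 2L/(ρv²S).
CL = 2 × 780 / (1.26 × 12.6² × 8.89) = 0.877

CL = 0.877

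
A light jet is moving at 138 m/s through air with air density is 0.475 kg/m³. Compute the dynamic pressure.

q = 4520 Pa

q = ½ρv² = ½ × 0.475 × 138² = 4520 Pa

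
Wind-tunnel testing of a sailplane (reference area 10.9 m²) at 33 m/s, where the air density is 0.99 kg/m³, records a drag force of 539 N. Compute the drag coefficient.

CD = 0.0917

From D = ½ρv²S·CD, rearranging gives CD = 2D/(ρv²S).
CD = 2 × 539 / (0.99 × 33² × 10.9) = 0.0917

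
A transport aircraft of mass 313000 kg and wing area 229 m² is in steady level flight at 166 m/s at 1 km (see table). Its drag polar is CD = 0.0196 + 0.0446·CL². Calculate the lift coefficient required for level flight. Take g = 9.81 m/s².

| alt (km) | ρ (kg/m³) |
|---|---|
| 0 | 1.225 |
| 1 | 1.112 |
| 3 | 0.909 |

At 1 km, from the table: ρ = 1.112 kg/m³.
Level flight ⇒ L = W = m·g = 313000 × 9.81 = 3.0705×10^6 N.
Dynamic pressure q = 0.5 × 1.112 × 166² = 15320 Pa.
Required CL = L/(qS) = 3.0705×10^6/(15320·229) = 0.8752.

CL = 0.875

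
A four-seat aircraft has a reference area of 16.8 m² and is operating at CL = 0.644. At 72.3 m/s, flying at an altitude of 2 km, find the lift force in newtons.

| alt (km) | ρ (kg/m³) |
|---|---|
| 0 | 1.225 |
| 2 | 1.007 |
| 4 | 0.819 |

At 2 km, from the table: ρ = 1.007 kg/m³.
Dynamic pressure q = ½ρv² = ½ × 1.007 × 72.3² = 2632 Pa.
L = q·S·CL = 2632 × 16.8 × 0.644 = 28500 N ≈ 28.5 kN

L = 28500 N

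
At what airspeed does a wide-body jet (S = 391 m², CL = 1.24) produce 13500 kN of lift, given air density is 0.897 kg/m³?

L = ½ρv²S·CL ⇒ v = √(2L/(ρ·S·CL))
v = √(2 × 1.35×10^7 / (0.897 × 391 × 1.24)) = √62080 = 249 m/s

v = 249 m/s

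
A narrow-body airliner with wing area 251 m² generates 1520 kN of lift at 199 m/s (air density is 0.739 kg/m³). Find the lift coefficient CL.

CL = 0.414

From L = ½ρv²S·CL, rearranging gives CL = 2L/(ρv²S).
CL = 2 × 1.52×10^6 / (0.739 × 199² × 251) = 0.414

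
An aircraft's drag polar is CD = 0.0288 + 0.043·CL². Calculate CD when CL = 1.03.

CD = 0.0744

CD = 0.0288 + 0.043 × 1.03² = 0.0288 + 0.04562 = 0.0744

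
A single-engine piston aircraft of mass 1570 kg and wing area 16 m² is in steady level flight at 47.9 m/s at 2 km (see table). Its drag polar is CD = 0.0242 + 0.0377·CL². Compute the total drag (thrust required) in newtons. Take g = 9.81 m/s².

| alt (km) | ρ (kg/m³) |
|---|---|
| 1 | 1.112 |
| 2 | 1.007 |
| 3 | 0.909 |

At 2 km, from the table: ρ = 1.007 kg/m³.
In steady level flight, lift balances weight: W = mg = 1570 × 9.81 = 15402 N.
q = ½ρv² = ½ × 1.007 × 47.9² = 1155 Pa.
Required CL = L/(qS) = 15402/(1155·16) = 0.8333.
CD = 0.0242 + 0.0377 × 0.8333² = 0.05038.
D = q·S·CD = 1155 × 16 × 0.05038 = 931.1 N

D = 931 N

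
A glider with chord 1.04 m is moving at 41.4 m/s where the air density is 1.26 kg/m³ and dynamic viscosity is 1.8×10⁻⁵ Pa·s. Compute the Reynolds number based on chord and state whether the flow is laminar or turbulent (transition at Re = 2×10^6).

Re = 3.01×10^6 (turbulent)

Re = ρ·v·c/μ = 1.26 × 41.4 × 1.04 / (1.8×10⁻⁵) = 3.01×10^6
Since 3.01×10^6 > 2×10^6, the flow is turbulent.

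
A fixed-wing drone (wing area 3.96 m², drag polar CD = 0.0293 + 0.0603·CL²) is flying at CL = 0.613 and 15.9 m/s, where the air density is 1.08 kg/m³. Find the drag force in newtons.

CD = 0.0293 + 0.0603 × 0.613² = 0.05196
D = ½ρv²S·CD = ½ × 1.08 × 15.9² × 3.96 × 0.05196 = 28.1 N

D = 28.1 N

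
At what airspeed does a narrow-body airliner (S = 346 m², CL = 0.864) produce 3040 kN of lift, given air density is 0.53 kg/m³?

v = 196 m/s

L = ½ρv²S·CL ⇒ v = √(2L/(ρ·S·CL))
v = √(2 × 3.04×10^6 / (0.53 × 346 × 0.864)) = √38370 = 196 m/s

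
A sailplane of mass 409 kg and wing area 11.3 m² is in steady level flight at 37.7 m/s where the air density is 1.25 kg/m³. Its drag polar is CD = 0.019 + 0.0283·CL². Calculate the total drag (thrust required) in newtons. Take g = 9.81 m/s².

D = 236 N

In steady level flight, lift balances weight: W = mg = 409 × 9.81 = 4012.3 N.
q = ½ρv² = ½ × 1.25 × 37.7² = 888.3 Pa.
CL = W/(q·S) = 4012.3 / (888.3 × 11.3) = 0.3997.
CD = 0.019 + 0.0283 × 0.3997² = 0.02352.
D = q·S·CD = 888.3 × 11.3 × 0.02352 = 236.1 N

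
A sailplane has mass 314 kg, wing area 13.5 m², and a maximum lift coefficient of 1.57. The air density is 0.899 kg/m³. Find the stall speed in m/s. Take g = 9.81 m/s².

Stall occurs when L = W at CL,max. W = mg = 314 × 9.81 = 3080 N.
From L = ½ρV²S·CL,max = W: V_stall = √(2W/(ρSCL,max)) = √(2·3080/(0.899·13.5·1.57))
V_stall = √323.3 = 18 m/s

V_stall = 18 m/s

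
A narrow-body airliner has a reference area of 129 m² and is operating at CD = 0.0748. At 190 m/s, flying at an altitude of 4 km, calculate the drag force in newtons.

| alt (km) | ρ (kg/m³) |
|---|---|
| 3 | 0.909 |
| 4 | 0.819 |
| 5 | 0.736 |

D = 1.43×10^5 N

At 4 km, from the table: ρ = 0.819 kg/m³.
Dynamic pressure q = ½ρv² = ½ × 0.819 × 190² = 14780 Pa.
D = q·S·CD = 14780 × 129 × 0.0748 = 1.43×10^5 N ≈ 143 kN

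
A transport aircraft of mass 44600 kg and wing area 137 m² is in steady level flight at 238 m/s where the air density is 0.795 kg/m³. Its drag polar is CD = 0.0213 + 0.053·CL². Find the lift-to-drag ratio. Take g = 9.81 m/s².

L/D = 6.34

In steady level flight, lift balances weight: W = mg = 44600 × 9.81 = 4.3753×10^5 N.
Dynamic pressure q = 0.5 × 0.795 × 238² = 22520 Pa.
CL = W/(q·S) = 4.3753×10^5 / (22520 × 137) = 0.1418.
CD = 0.0213 + 0.053 × 0.1418² = 0.02237.
L/D = CL/CD = 0.1418 / 0.02237 = 6.34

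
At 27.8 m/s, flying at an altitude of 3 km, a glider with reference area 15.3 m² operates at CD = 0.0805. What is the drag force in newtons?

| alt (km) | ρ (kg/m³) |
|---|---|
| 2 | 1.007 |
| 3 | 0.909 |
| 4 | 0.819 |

At 3 km, from the table: ρ = 0.909 kg/m³.
D = ½ρv²S·CD = ½ × 0.909 × 27.8² × 15.3 × 0.0805 = 433 N

D = 433 N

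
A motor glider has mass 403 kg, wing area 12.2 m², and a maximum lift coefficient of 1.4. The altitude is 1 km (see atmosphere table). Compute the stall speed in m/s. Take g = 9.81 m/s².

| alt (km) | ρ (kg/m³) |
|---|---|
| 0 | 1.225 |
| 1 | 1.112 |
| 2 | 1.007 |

V_stall = 20.4 m/s

At 1 km, from the table: ρ = 1.112 kg/m³.
Weight W = mg = 403 × 9.81 = 3953 N.
V_stall = √(2W/(ρ·S·CL,max)) = √(2 × 3953 / (1.112 × 12.2 × 1.4))
V_stall = √416.3 = 20.4 m/s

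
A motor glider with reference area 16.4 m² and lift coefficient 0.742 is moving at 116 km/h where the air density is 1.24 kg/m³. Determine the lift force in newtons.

Convert speed: v = 116 km/h ÷ 3.6 = 32.22 m/s.
Dynamic pressure q = ½ρv² = ½ × 1.24 × 32.22² = 643.7 Pa.
L = q·S·CL = 643.7 × 16.4 × 0.742 = 7830 N ≈ 7.83 kN

L = 7830 N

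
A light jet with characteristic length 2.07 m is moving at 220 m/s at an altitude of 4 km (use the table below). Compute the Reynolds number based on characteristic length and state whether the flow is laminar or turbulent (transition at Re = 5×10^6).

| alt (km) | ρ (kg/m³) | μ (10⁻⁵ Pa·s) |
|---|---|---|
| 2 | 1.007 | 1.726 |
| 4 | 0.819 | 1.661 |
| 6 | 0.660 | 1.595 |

At 4 km, from the table: ρ = 0.819 kg/m³, μ = 1.661×10⁻⁵ Pa·s.
Re = ρ·v·c/μ = 0.819 × 220 × 2.07 / (1.661×10⁻⁵) = 2.25×10^7
Since 2.25×10^7 > 5×10^6, the flow is turbulent.

Re = 2.25×10^7 (turbulent)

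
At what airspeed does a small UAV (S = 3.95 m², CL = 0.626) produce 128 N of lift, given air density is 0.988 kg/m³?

v = 10.2 m/s

L = ½ρv²S·CL ⇒ v = √(2L/(ρ·S·CL))
v = √(2 × 128 / (0.988 × 3.95 × 0.626)) = √104.8 = 10.2 m/s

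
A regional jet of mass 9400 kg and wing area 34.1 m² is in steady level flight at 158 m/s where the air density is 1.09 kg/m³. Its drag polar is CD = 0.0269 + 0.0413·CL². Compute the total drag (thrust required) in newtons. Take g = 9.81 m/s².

D = 13200 N

Level flight ⇒ L = W = m·g = 9400 × 9.81 = 92214 N.
Dynamic pressure q = 0.5 × 1.09 × 158² = 13610 Pa.
CL = W/(q·S) = 92214 / (13610 × 34.1) = 0.1988.
CD = 0.0269 + 0.0413 × 0.1988² = 0.02853.
D = q·S·CD = 13610 × 34.1 × 0.02853 = 13240 N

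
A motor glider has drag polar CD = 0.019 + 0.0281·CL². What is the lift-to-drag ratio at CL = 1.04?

CD = 0.019 + 0.0281 × 1.04² = 0.04939
L/D = CL/CD = 1.04 / 0.04939 = 21.1

L/D = 21.1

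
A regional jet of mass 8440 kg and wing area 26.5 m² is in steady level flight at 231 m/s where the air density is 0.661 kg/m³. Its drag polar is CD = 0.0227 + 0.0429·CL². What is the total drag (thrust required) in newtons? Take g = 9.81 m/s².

Level flight ⇒ L = W = m·g = 8440 × 9.81 = 82796 N.
q = ½ρv² = ½ × 0.661 × 231² = 17640 Pa.
Required CL = L/(qS) = 82796/(17640·26.5) = 0.1772.
CD = 0.0227 + 0.0429 × 0.1772² = 0.02405.
D = q·S·CD = 17640 × 26.5 × 0.02405 = 11240 N

D = 11200 N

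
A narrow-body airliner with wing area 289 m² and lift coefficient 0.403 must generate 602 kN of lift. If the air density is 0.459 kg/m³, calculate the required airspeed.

L = ½ρv²S·CL ⇒ v = √(2L/(ρ·S·CL))
v = √(2 × 6.02×10^5 / (0.459 × 289 × 0.403)) = √22520 = 150 m/s

v = 150 m/s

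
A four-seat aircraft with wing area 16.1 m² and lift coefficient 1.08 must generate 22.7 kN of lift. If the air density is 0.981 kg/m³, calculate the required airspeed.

L = ½ρv²S·CL ⇒ v = √(2L/(ρ·S·CL))
v = √(2 × 22700 / (0.981 × 16.1 × 1.08)) = √2662 = 51.6 m/s

v = 51.6 m/s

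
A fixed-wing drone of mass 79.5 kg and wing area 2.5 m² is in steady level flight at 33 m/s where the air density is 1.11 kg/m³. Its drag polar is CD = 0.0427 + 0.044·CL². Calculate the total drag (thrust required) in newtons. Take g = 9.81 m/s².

D = 82.2 N

Level flight ⇒ L = W = m·g = 79.5 × 9.81 = 779.9 N.
Dynamic pressure q = 0.5 × 1.11 × 33² = 604.4 Pa.
CL = W/(q·S) = 779.9 / (604.4 × 2.5) = 0.5161.
CD = 0.0427 + 0.044 × 0.5161² = 0.05442.
D = q·S·CD = 604.4 × 2.5 × 0.05442 = 82.23 N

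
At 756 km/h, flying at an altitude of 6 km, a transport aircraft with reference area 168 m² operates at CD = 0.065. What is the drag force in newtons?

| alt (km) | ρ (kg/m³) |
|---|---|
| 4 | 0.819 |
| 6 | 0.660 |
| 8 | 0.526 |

At 6 km, from the table: ρ = 0.660 kg/m³.
Convert speed: v = 756 km/h ÷ 3.6 = 210 m/s.
Dynamic pressure q = ½ρv² = ½ × 0.66 × 210² = 14550 Pa.
D = q·S·CD = 14550 × 168 × 0.065 = 1.59×10^5 N ≈ 159 kN

D = 1.59×10^5 N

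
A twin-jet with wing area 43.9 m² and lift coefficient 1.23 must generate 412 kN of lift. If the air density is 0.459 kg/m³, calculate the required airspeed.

L = ½ρv²S·CL ⇒ v = √(2L/(ρ·S·CL))
v = √(2 × 4.12×10^5 / (0.459 × 43.9 × 1.23)) = √33250 = 182 m/s

v = 182 m/s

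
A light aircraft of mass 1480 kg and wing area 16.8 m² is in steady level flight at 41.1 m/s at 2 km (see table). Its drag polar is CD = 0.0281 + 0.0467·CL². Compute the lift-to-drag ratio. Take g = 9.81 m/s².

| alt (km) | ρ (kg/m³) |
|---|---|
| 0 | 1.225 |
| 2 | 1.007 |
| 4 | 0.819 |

L/D = 13.3

At 2 km, from the table: ρ = 1.007 kg/m³.
Level flight ⇒ L = W = m·g = 1480 × 9.81 = 14519 N.
Dynamic pressure q = 0.5 × 1.007 × 41.1² = 850.5 Pa.
Required CL = L/(qS) = 14519/(850.5·16.8) = 1.016.
CD = 0.0281 + 0.0467 × 1.016² = 0.07632.
L/D = CL/CD = 1.016 / 0.07632 = 13.3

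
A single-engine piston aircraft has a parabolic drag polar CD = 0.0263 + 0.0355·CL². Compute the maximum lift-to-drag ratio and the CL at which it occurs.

For CD = CD0 + K·CL², (L/D)max occurs at CL* = √(CD0/K) and equals 1/(2√(K·CD0)).
(L/D)max = 1/(2√(0.0355 × 0.0263)) = 1/(2 × 0.03056) = 16.4
CL* = √(0.0263/0.0355) = 0.861

(L/D)max = 16.4, at CL = 0.861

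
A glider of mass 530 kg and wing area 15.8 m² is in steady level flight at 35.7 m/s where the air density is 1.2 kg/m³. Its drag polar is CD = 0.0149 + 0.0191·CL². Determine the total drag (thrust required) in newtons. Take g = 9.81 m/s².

Level flight ⇒ L = W = m·g = 530 × 9.81 = 5199.3 N.
q = ½ρv² = ½ × 1.2 × 35.7² = 764.7 Pa.
CL = 2W/(ρv²S) = 2×5199.3/(1.2×35.7²×15.8) = 0.4303.
CD = 0.0149 + 0.0191 × 0.4303² = 0.01844.
D = q·S·CD = 764.7 × 15.8 × 0.01844 = 222.8 N

D = 223 N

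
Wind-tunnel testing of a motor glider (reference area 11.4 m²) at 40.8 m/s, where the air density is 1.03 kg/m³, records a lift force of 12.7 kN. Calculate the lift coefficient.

CL = 1.3

From L = ½ρv²S·CL, rearranging gives CL = 2L/(ρv²S).
CL = 2 × 12700 / (1.03 × 40.8² × 11.4) = 1.3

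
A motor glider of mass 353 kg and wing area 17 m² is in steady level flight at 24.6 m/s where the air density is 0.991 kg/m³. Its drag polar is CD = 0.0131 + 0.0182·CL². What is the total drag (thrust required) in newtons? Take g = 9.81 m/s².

Level flight ⇒ L = W = m·g = 353 × 9.81 = 3462.9 N.
Dynamic pressure q = 0.5 × 0.991 × 24.6² = 299.9 Pa.
CL = W/(q·S) = 3462.9 / (299.9 × 17) = 0.6793.
CD = 0.0131 + 0.0182 × 0.6793² = 0.0215.
D = q·S·CD = 299.9 × 17 × 0.0215 = 109.6 N

D = 110 N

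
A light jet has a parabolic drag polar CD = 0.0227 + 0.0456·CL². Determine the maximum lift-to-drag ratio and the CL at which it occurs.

For CD = CD0 + K·CL², (L/D)max occurs at CL* = √(CD0/K) and equals 1/(2√(K·CD0)).
(L/D)max = 1/(2√(0.0456 × 0.0227)) = 1/(2 × 0.03217) = 15.5
CL* = √(0.0227/0.0456) = 0.706

(L/D)max = 15.5, at CL = 0.706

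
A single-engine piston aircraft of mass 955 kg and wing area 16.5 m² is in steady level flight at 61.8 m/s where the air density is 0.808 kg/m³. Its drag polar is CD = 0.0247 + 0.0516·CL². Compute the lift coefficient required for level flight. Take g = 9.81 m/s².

Weight W = mg = 955 × 9.81 = 9368.6 N; in level flight L = W.
q = ½ρv² = ½ × 0.808 × 61.8² = 1543 Pa.
CL = W/(q·S) = 9368.6 / (1543 × 16.5) = 0.368.

CL = 0.368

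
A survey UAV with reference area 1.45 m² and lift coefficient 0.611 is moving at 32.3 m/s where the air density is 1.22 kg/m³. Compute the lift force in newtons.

L = 564 N

L = ½ρv²S·CL = ½ × 1.22 × 32.3² × 1.45 × 0.611 = 564 N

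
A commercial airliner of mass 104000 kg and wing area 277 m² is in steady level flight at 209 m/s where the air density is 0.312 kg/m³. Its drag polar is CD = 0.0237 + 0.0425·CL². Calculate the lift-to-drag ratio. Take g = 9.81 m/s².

L/D = 15

Level flight ⇒ L = W = m·g = 104000 × 9.81 = 1.0202×10^6 N.
Dynamic pressure q = 0.5 × 0.312 × 209² = 6814 Pa.
CL = 2W/(ρv²S) = 2×1.0202×10^6/(0.312×209²×277) = 0.5405.
CD = 0.0237 + 0.0425 × 0.5405² = 0.03612.
L/D = CL/CD = 0.5405 / 0.03612 = 15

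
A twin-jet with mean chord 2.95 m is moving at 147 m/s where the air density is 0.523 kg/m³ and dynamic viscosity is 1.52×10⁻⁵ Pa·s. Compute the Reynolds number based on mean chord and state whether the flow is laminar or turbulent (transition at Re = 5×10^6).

Re = 1.49×10^7 (turbulent)

Re = ρ·v·c/μ = 0.523 × 147 × 2.95 / (1.52×10⁻⁵) = 1.49×10^7
Since 1.49×10^7 > 5×10^6, the flow is turbulent.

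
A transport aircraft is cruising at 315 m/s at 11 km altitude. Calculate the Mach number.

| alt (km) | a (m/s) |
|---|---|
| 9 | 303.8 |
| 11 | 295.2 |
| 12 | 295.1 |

M = 1.07

At 11 km, from the table: a = 295.2 m/s.
M = v/a = 315 / 295.2 = 1.07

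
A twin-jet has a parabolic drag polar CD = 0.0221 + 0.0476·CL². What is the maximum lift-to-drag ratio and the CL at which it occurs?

(L/D)max = 15.4, at CL = 0.681

For CD = CD0 + K·CL², (L/D)max occurs at CL* = √(CD0/K) and equals 1/(2√(K·CD0)).
(L/D)max = 1/(2√(0.0476 × 0.0221)) = 1/(2 × 0.03243) = 15.4
CL* = √(0.0221/0.0476) = 0.681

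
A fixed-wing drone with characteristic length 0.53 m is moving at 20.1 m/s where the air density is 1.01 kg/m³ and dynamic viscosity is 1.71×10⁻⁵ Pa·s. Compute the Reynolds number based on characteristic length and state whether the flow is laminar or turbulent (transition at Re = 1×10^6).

Re = 6.29×10^5 (laminar)

Re = ρ·v·c/μ = 1.01 × 20.1 × 0.53 / (1.71×10⁻⁵) = 6.29×10^5
Since 6.29×10^5 < 1×10^6, the flow is laminar.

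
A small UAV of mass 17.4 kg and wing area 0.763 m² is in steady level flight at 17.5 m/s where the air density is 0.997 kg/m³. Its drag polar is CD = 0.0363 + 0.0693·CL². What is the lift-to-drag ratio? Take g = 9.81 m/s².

Level flight ⇒ L = W = m·g = 17.4 × 9.81 = 170.69 N.
Dynamic pressure q = 0.5 × 0.997 × 17.5² = 152.7 Pa.
Required CL = L/(qS) = 170.69/(152.7·0.763) = 1.465.
CD = 0.0363 + 0.0693 × 1.465² = 0.1851.
L/D = CL/CD = 1.465 / 0.1851 = 7.92

L/D = 7.92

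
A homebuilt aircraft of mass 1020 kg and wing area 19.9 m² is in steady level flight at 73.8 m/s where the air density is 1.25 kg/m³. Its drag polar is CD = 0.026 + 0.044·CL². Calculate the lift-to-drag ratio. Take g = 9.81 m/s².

L/D = 5.48

In steady level flight, lift balances weight: W = mg = 1020 × 9.81 = 10006 N.
q = ½ρv² = ½ × 1.25 × 73.8² = 3404 Pa.
Required CL = L/(qS) = 10006/(3404·19.9) = 0.1477.
CD = 0.026 + 0.044 × 0.1477² = 0.02696.
L/D = CL/CD = 0.1477 / 0.02696 = 5.48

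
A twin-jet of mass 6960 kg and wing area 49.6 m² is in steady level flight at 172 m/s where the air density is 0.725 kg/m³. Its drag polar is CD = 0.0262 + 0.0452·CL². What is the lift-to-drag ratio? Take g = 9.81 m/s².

Weight W = mg = 6960 × 9.81 = 68278 N; in level flight L = W.
q = ½ρv² = ½ × 0.725 × 172² = 10720 Pa.
Required CL = L/(qS) = 68278/(10720·49.6) = 0.1284.
CD = 0.0262 + 0.0452 × 0.1284² = 0.02694.
L/D = CL/CD = 0.1284 / 0.02694 = 4.76

L/D = 4.76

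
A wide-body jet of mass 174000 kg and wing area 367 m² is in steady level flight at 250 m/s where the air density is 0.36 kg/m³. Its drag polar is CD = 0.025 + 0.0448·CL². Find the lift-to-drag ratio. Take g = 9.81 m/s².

Weight W = mg = 174000 × 9.81 = 1.7069×10^6 N; in level flight L = W.
Dynamic pressure q = 0.5 × 0.36 × 250² = 11250 Pa.
CL = 2W/(ρv²S) = 2×1.7069×10^6/(0.36×250²×367) = 0.4134.
CD = 0.025 + 0.0448 × 0.4134² = 0.03266.
L/D = CL/CD = 0.4134 / 0.03266 = 12.7

L/D = 12.7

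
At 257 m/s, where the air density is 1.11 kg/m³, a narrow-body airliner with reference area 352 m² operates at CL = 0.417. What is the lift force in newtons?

Dynamic pressure q = ½ρv² = ½ × 1.11 × 257² = 36660 Pa.
L = q·S·CL = 36660 × 352 × 0.417 = 5.38×10^6 N ≈ 5380 kN

L = 5.38×10^6 N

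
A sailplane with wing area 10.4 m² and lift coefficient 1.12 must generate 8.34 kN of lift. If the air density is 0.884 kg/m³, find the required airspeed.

v = 40.2 m/s

L = ½ρv²S·CL ⇒ v = √(2L/(ρ·S·CL))
v = √(2 × 8340 / (0.884 × 10.4 × 1.12)) = √1620 = 40.2 m/s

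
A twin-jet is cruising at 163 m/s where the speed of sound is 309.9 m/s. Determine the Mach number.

M = v/a = 163 / 309.9 = 0.526

M = 0.526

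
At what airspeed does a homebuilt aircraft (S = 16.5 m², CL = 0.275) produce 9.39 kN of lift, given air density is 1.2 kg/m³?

v = 58.7 m/s

L = ½ρv²S·CL ⇒ v = √(2L/(ρ·S·CL))
v = √(2 × 9390 / (1.2 × 16.5 × 0.275)) = √3449 = 58.7 m/s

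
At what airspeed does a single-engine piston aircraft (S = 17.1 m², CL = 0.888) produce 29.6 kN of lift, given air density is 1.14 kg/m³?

v = 58.5 m/s

L = ½ρv²S·CL ⇒ v = √(2L/(ρ·S·CL))
v = √(2 × 29600 / (1.14 × 17.1 × 0.888)) = √3420 = 58.5 m/s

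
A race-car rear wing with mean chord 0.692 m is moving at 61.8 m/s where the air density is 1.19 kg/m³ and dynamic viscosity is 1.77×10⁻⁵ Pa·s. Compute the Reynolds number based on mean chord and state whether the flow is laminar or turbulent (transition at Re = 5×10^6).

Re = ρ·v·c/μ = 1.19 × 61.8 × 0.692 / (1.77×10⁻⁵) = 2.88×10^6
Since 2.88×10^6 < 5×10^6, the flow is laminar.

Re = 2.88×10^6 (laminar)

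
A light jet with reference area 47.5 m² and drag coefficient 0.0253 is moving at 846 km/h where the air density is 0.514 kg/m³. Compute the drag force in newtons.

D = 17100 N

Convert speed: v = 846 km/h ÷ 3.6 = 235 m/s.
D = ½ρv²S·CD = ½ × 0.514 × 235² × 47.5 × 0.0253 = 17100 N ≈ 17.1 kN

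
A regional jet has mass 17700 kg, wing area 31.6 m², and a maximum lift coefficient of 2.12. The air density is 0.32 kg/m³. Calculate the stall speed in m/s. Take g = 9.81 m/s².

V_stall = 127 m/s

Weight W = mg = 17700 × 9.81 = 1.736×10^5 N.
V_stall = √(2W/(ρ·S·CL,max)) = √(2 × 1.736×10^5 / (0.32 × 31.6 × 2.12))
V_stall = √16200 = 127 m/s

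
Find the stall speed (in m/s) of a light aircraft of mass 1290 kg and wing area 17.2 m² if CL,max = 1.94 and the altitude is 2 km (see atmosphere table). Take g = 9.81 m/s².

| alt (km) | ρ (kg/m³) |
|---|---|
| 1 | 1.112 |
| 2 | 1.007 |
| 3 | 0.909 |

At 2 km, from the table: ρ = 1.007 kg/m³.
Weight W = mg = 1290 × 9.81 = 12650 N.
From L = ½ρV²S·CL,max = W: V_stall = √(2W/(ρSCL,max)) = √(2·12650/(1.007·17.2·1.94))
V_stall = √753.2 = 27.4 m/s

V_stall = 27.4 m/s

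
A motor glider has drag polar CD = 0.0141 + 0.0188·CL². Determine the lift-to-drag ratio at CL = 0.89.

L/D = 30.7

CD = 0.0141 + 0.0188 × 0.89² = 0.02899
L/D = CL/CD = 0.89 / 0.02899 = 30.7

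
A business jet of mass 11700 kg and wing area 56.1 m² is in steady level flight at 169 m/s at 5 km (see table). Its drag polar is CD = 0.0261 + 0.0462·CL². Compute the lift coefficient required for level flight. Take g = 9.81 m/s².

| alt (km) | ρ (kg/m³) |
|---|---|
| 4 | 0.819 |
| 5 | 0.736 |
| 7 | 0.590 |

CL = 0.195

At 5 km, from the table: ρ = 0.736 kg/m³.
In steady level flight, lift balances weight: W = mg = 11700 × 9.81 = 1.1478×10^5 N.
Dynamic pressure q = 0.5 × 0.736 × 169² = 10510 Pa.
Required CL = L/(qS) = 1.1478×10^5/(10510·56.1) = 0.1947.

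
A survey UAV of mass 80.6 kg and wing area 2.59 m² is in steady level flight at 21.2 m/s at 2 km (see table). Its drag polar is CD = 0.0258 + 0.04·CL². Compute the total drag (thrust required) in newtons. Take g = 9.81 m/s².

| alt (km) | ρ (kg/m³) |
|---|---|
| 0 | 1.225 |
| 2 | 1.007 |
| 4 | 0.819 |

D = 57.8 N

At 2 km, from the table: ρ = 1.007 kg/m³.
Weight W = mg = 80.6 × 9.81 = 790.69 N; in level flight L = W.
Dynamic pressure q = 0.5 × 1.007 × 21.2² = 226.3 Pa.
CL = 2W/(ρv²S) = 2×790.69/(1.007×21.2²×2.59) = 1.349.
CD = 0.0258 + 0.04 × 1.349² = 0.0986.
D = q·S·CD = 226.3 × 2.59 × 0.0986 = 57.79 N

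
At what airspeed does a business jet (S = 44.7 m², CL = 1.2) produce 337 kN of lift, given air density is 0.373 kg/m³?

L = ½ρv²S·CL ⇒ v = √(2L/(ρ·S·CL))
v = √(2 × 3.37×10^5 / (0.373 × 44.7 × 1.2)) = √33690 = 184 m/s

v = 184 m/s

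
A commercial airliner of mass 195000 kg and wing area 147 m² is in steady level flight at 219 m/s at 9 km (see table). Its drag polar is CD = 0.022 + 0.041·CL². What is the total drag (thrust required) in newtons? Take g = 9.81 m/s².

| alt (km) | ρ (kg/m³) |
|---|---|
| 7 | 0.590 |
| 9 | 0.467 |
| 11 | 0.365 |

D = 1.27×10^5 N

At 9 km, from the table: ρ = 0.467 kg/m³.
Weight W = mg = 195000 × 9.81 = 1.913×10^6 N; in level flight L = W.
Dynamic pressure q = 0.5 × 0.467 × 219² = 11200 Pa.
CL = 2W/(ρv²S) = 2×1.913×10^6/(0.467×219²×147) = 1.162.
CD = 0.022 + 0.041 × 1.162² = 0.07736.
D = q·S·CD = 11200 × 147 × 0.07736 = 1.274×10^5 N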